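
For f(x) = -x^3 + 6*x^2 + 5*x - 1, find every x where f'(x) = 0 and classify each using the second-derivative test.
f'(x) = -3*x^2 + 12*x + 5

Solve f'(x) = 0:
  3*x^2 - 12*x - 5 = 0 has no rational roots; quadratic formula: x = (12 ± √204)/6.
  ⇒ x = 2 - sqrt(51)/3 ≈ -0.3805, 2 + sqrt(51)/3 ≈ 4.3805

f''(x) = 12 - 6*x
Second-derivative test at each critical point:
  f''(-0.3805) = 14.2829 > 0 → local minimum
  f''(4.3805) = -14.2829 < 0 → local maximum

Critical points: x = 2 - sqrt(51)/3 ≈ -0.3805 (local minimum); x = 2 + sqrt(51)/3 ≈ 4.3805 (local maximum)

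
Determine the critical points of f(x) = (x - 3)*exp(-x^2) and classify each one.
f'(x) = (-2*x*(x - 3) + 1)*exp(-x^2)

Solve f'(x) = 0:
  f'(x) = (-2*x^2 + 6*x + 1)·exp(-x^2) and exp(-x^2) > 0 for every x, so f'(x) = 0 ⇔ -2*x^2 + 6*x + 1 = 0.
  2*x^2 - 6*x - 1 = 0 has no rational roots; quadratic formula: x = (6 ± √44)/4.
  ⇒ x = 3/2 - sqrt(11)/2 ≈ -0.1583, 3/2 + sqrt(11)/2 ≈ 3.1583

f''(x) = 2*(2*x^2*(x - 3) - 3*x + 3)*exp(-x^2)
Second-derivative test at each critical point:
  f''(-0.1583) = 6.4691 > 0 → local minimum
  f''(3.1583) = -3.088e-04 < 0 → local maximum

Critical points: x = 3/2 - sqrt(11)/2 ≈ -0.1583 (local minimum); x = 3/2 + sqrt(11)/2 ≈ 3.1583 (local maximum)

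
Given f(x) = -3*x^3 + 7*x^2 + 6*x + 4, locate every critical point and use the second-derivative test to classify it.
f'(x) = -9*x^2 + 14*x + 6

Solve f'(x) = 0:
  9*x^2 - 14*x - 6 = 0 has no rational roots; quadratic formula: x = (14 ± √412)/18.
  ⇒ x = 7/9 - sqrt(103)/9 ≈ -0.3499, 7/9 + sqrt(103)/9 ≈ 1.9054

f''(x) = 14 - 18*x
Second-derivative test at each critical point:
  f''(-0.3499) = 20.2978 > 0 → local minimum
  f''(1.9054) = -20.2978 < 0 → local maximum

Critical points: x = 7/9 - sqrt(103)/9 ≈ -0.3499 (local minimum); x = 7/9 + sqrt(103)/9 ≈ 1.9054 (local maximum)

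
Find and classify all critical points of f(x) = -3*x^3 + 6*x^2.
f'(x) = 3*x*(4 - 3*x)

Solve f'(x) = 0:
  Factor: -9*x^2 + 12*x = -3*x*(3*x - 4) = 0.
  ⇒ x = 0, 4/3

f''(x) = 12 - 18*x
Second-derivative test at each critical point:
  f''(0) = 12 > 0 → local minimum
  f''(4/3) = -12 < 0 → local maximum

Critical points: x = 0 (local minimum); x = 4/3 (local maximum)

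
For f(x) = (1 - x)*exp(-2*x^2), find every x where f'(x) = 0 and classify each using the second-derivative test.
f'(x) = (4*x*(x - 1) - 1)*exp(-2*x^2)

Solve f'(x) = 0:
  f'(x) = (4*x^2 - 4*x - 1)·exp(-2*x^2) and exp(-2*x^2) > 0 for every x, so f'(x) = 0 ⇔ 4*x^2 - 4*x - 1 = 0.
  4*x^2 - 4*x - 1 = 0 has no rational roots; quadratic formula: x = (4 ± √32)/8.
  ⇒ x = 1/2 - sqrt(2)/2 ≈ -0.2071, 1/2 + sqrt(2)/2 ≈ 1.2071

f''(x) = 4*(4*x^2*(1 - x) + 3*x - 1)*exp(-2*x^2)
Second-derivative test at each critical point:
  f''(-0.2071) = -5.1918 < 0 → local maximum
  f''(1.2071) = 0.3069 > 0 → local minimum

Critical points: x = 1/2 - sqrt(2)/2 ≈ -0.2071 (local maximum); x = 1/2 + sqrt(2)/2 ≈ 1.2071 (local minimum)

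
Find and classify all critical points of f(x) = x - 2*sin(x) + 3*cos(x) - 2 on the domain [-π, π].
f'(x) = -3*sin(x) - 2*cos(x) + 1

Solve f'(x) = 0 on [-π, π]:
  f'(x) = 0 ⇔ -3*sin(x) - 2*cos(x) = -1. Write the left side as R·cos(x + φ) with R = √((-2)² + 3²) = sqrt(13), cos φ = -2*sqrt(13)/13, sin φ = 3*sqrt(13)/13; then cos(x + φ) = -sqrt(13)/13. Solve for x and keep the solutions lying in [-π, π].
  ⇒ x = atan((3 - 4*sqrt(3))/(2 + 6*sqrt(3))) ≈ -0.3070, atan((3 + 4*sqrt(3))/(2 - 6*sqrt(3))) + pi ≈ 2.2726

f''(x) = 2*sin(x) - 3*cos(x)
Second-derivative test at each critical point:
  f''(-0.3070) = -3.4641 < 0 → local maximum
  f''(2.2726) = 3.4641 > 0 → local minimum

Critical points: x = atan((3 - 4*sqrt(3))/(2 + 6*sqrt(3))) ≈ -0.3070 (local maximum); x = atan((3 + 4*sqrt(3))/(2 - 6*sqrt(3))) + pi ≈ 2.2726 (local minimum)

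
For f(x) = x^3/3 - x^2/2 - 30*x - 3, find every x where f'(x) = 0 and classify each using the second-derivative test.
f'(x) = x^2 - x - 30

Solve f'(x) = 0:
  Factor: x^2 - x - 30 = (x - 6)*(x + 5) = 0.
  ⇒ x = -5, 6

f''(x) = 2*x - 1
Second-derivative test at each critical point:
  f''(-5) = -11 < 0 → local maximum
  f''(6) = 11 > 0 → local minimum

Critical points: x = -5 (local maximum); x = 6 (local minimum)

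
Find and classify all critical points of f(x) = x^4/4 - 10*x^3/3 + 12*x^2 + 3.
f'(x) = x*(x^2 - 10*x + 24)

Solve f'(x) = 0:
  Factor: x^3 - 10*x^2 + 24*x = x*(x - 6)*(x - 4) = 0.
  ⇒ x = 0, 4, 6

f''(x) = 3*x^2 - 20*x + 24
Second-derivative test at each critical point:
  f''(0) = 24 > 0 → local minimum
  f''(4) = -8 < 0 → local maximum
  f''(6) = 12 > 0 → local minimum

Critical points: x = 0 (local minimum); x = 4 (local maximum); x = 6 (local minimum)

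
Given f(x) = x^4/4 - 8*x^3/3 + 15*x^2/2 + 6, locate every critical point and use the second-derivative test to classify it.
f'(x) = x*(x^2 - 8*x + 15)

Solve f'(x) = 0:
  Factor: x^3 - 8*x^2 + 15*x = x*(x - 5)*(x - 3) = 0.
  ⇒ x = 0, 3, 5

f''(x) = 3*x^2 - 16*x + 15
Second-derivative test at each critical point:
  f''(0) = 15 > 0 → local minimum
  f''(3) = -6 < 0 → local maximum
  f''(5) = 10 > 0 → local minimum

Critical points: x = 0 (local minimum); x = 3 (local maximum); x = 5 (local minimum)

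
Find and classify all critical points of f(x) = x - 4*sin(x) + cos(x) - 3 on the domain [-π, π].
f'(x) = -sin(x) - 4*cos(x) + 1

Solve f'(x) = 0 on [-π, π]:
  f'(x) = 0 ⇔ -sin(x) - 4*cos(x) = -1. Write the left side as R·cos(x + φ) with R = √((-4)² + 1²) = sqrt(17), cos φ = -4*sqrt(17)/17, sin φ = sqrt(17)/17; then cos(x + φ) = -sqrt(17)/17. Solve for x and keep the solutions lying in [-π, π].
  ⇒ x = -atan(15/8) ≈ -1.0808, pi/2 ≈ 1.5708

f''(x) = 4*sin(x) - cos(x)
Second-derivative test at each critical point:
  f''(-1.0808) = -4 < 0 → local maximum
  f''(1.5708) = 4 > 0 → local minimum

Critical points: x = -atan(15/8) ≈ -1.0808 (local maximum); x = pi/2 ≈ 1.5708 (local minimum)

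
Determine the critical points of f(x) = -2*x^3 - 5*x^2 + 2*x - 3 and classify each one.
f'(x) = -6*x^2 - 10*x + 2

Solve f'(x) = 0:
  Factor: -6*x^2 - 10*x + 2 = -2*(3*x^2 + 5*x - 1); 3*x^2 + 5*x - 1 = 0 has no rational roots; quadratic formula: x = (-5 ± √37)/6.
  ⇒ x = -sqrt(37)/6 - 5/6 ≈ -1.8471, -5/6 + sqrt(37)/6 ≈ 0.1805

f''(x) = -12*x - 10
Second-derivative test at each critical point:
  f''(-1.8471) = 12.1655 > 0 → local minimum
  f''(0.1805) = -12.1655 < 0 → local maximum

Critical points: x = -sqrt(37)/6 - 5/6 ≈ -1.8471 (local minimum); x = -5/6 + sqrt(37)/6 ≈ 0.1805 (local maximum)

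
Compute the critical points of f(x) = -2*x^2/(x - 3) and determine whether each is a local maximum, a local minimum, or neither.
f'(x) = 2*x*(6 - x)/(x - 3)^2

Solve f'(x) = 0:
  f'(x) = -2*x*(x - 6)/(x - 3)^2; the denominator is positive wherever f is defined, so f'(x) = 0 ⇔ -2*x^2 + 12*x = 0.
  Factor: -2*x^2 + 12*x = -2*x*(x - 6) = 0.
  ⇒ x = 0, 6

f''(x) = -36/(x^3 - 9*x^2 + 27*x - 27)
Second-derivative test at each critical point:
  f''(0) = 4/3 > 0 → local minimum
  f''(6) = -4/3 < 0 → local maximum

Critical points: x = 0 (local minimum); x = 6 (local maximum)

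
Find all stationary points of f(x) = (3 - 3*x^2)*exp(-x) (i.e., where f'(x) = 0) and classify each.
f'(x) = 3*(x^2 - 2*x - 1)*exp(-x)

Solve f'(x) = 0:
  f'(x) = (3*x^2 - 6*x - 3)·exp(-x) and exp(-x) > 0 for every x, so f'(x) = 0 ⇔ 3*x^2 - 6*x - 3 = 0.
  Factor: 3*x^2 - 6*x - 3 = 3*(x^2 - 2*x - 1); x^2 - 2*x - 1 = 0 has no rational roots; quadratic formula: x = (2 ± √8)/2.
  ⇒ x = 1 - sqrt(2) ≈ -0.4142, 1 + sqrt(2) ≈ 2.4142

f''(x) = 3*(-x^2 + 4*x - 1)*exp(-x)
Second-derivative test at each critical point:
  f''(-0.4142) = -12.8398 < 0 → local maximum
  f''(2.4142) = 0.7589 > 0 → local minimum

Critical points: x = 1 - sqrt(2) ≈ -0.4142 (local maximum); x = 1 + sqrt(2) ≈ 2.4142 (local minimum)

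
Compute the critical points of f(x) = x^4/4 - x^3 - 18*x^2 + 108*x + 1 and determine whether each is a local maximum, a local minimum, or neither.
f'(x) = x^3 - 3*x^2 - 36*x + 108

Solve f'(x) = 0:
  Factor: x^3 - 3*x^2 - 36*x + 108 = (x - 6)*(x - 3)*(x + 6) = 0.
  ⇒ x = -6, 3, 6

f''(x) = 3*x^2 - 6*x - 36
Second-derivative test at each critical point:
  f''(-6) = 108 > 0 → local minimum
  f''(3) = -27 < 0 → local maximum
  f''(6) = 36 > 0 → local minimum

Critical points: x = -6 (local minimum); x = 3 (local maximum); x = 6 (local minimum)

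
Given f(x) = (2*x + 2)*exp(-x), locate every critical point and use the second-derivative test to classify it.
f'(x) = -2*x*exp(-x)

Solve f'(x) = 0:
  f'(x) = (-2*x)·exp(-x) and exp(-x) > 0 for every x, so f'(x) = 0 ⇔ -2*x = 0.
  -2*x = 0.
  ⇒ x = 0

f''(x) = 2*(x - 1)*exp(-x)
Second-derivative test at each critical point:
  f''(0) = -2 < 0 → local maximum

Critical points: x = 0 (local maximum)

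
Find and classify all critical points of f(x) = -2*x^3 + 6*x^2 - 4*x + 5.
f'(x) = -6*x^2 + 12*x - 4

Solve f'(x) = 0:
  Factor: -6*x^2 + 12*x - 4 = -2*(3*x^2 - 6*x + 2); 3*x^2 - 6*x + 2 = 0 has no rational roots; quadratic formula: x = (6 ± √12)/6.
  ⇒ x = 1 - sqrt(3)/3 ≈ 0.4226, sqrt(3)/3 + 1 ≈ 1.5774

f''(x) = 12 - 12*x
Second-derivative test at each critical point:
  f''(0.4226) = 6.9282 > 0 → local minimum
  f''(1.5774) = -6.9282 < 0 → local maximum

Critical points: x = 1 - sqrt(3)/3 ≈ 0.4226 (local minimum); x = sqrt(3)/3 + 1 ≈ 1.5774 (local maximum)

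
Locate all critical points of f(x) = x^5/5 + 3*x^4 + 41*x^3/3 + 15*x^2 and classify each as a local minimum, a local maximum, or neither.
f'(x) = x*(x^3 + 12*x^2 + 41*x + 30)

Solve f'(x) = 0:
  Factor: x^4 + 12*x^3 + 41*x^2 + 30*x = x*(x + 1)*(x + 5)*(x + 6) = 0.
  ⇒ x = -6, -5, -1, 0

f''(x) = 4*x^3 + 36*x^2 + 82*x + 30
Second-derivative test at each critical point:
  f''(-6) = -30 < 0 → local maximum
  f''(-5) = 20 > 0 → local minimum
  f''(-1) = -20 < 0 → local maximum
  f''(0) = 30 > 0 → local minimum

Critical points: x = -6 (local maximum); x = -5 (local minimum); x = -1 (local maximum); x = 0 (local minimum)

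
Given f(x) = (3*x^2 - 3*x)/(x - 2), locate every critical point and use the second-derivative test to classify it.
f'(x) = 3*(x^2 - 4*x + 2)/(x^2 - 4*x + 4)

Solve f'(x) = 0:
  f'(x) = 3*(x^2 - 4*x + 2)/(x - 2)^2; the denominator is positive wherever f is defined, so f'(x) = 0 ⇔ 3*x^2 - 12*x + 6 = 0.
  Factor: 3*x^2 - 12*x + 6 = 3*(x^2 - 4*x + 2); x^2 - 4*x + 2 = 0 has no rational roots; quadratic formula: x = (4 ± √8)/2.
  ⇒ x = 2 - sqrt(2) ≈ 0.5858, sqrt(2) + 2 ≈ 3.4142

f''(x) = 12/(x^3 - 6*x^2 + 12*x - 8)
Second-derivative test at each critical point:
  f''(0.5858) = -4.2426 < 0 → local maximum
  f''(3.4142) = 4.2426 > 0 → local minimum

Critical points: x = 2 - sqrt(2) ≈ 0.5858 (local maximum); x = sqrt(2) + 2 ≈ 3.4142 (local minimum)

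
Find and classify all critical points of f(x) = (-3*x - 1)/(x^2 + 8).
f'(x) = (3*x^2 + 2*x - 24)/(x^4 + 16*x^2 + 64)

Solve f'(x) = 0:
  f'(x) = (3*x^2 + 2*x - 24)/(x^2 + 8)^2; the denominator is positive wherever f is defined, so f'(x) = 0 ⇔ 3*x^2 + 2*x - 24 = 0.
  3*x^2 + 2*x - 24 = 0 has no rational roots; quadratic formula: x = (-2 ± √292)/6.
  ⇒ x = -sqrt(73)/3 - 1/3 ≈ -3.1813, -1/3 + sqrt(73)/3 ≈ 2.5147

f''(x) = 2*(-4*x^2*(3*x + 1) + (9*x + 1)*(x^2 + 8))/(x^2 + 8)^3
Second-derivative test at each critical point:
  f''(-3.1813) = -0.0520 < 0 → local maximum
  f''(2.5147) = 0.0833 > 0 → local minimum

Critical points: x = -sqrt(73)/3 - 1/3 ≈ -3.1813 (local maximum); x = -1/3 + sqrt(73)/3 ≈ 2.5147 (local minimum)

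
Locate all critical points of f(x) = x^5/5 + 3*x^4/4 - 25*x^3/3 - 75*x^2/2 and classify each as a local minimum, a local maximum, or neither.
f'(x) = x*(x^3 + 3*x^2 - 25*x - 75)

Solve f'(x) = 0:
  Factor: x^4 + 3*x^3 - 25*x^2 - 75*x = x*(x - 5)*(x + 3)*(x + 5) = 0.
  ⇒ x = -5, -3, 0, 5

f''(x) = 4*x^3 + 9*x^2 - 50*x - 75
Second-derivative test at each critical point:
  f''(-5) = -100 < 0 → local maximum
  f''(-3) = 48 > 0 → local minimum
  f''(0) = -75 < 0 → local maximum
  f''(5) = 400 > 0 → local minimum

Critical points: x = -5 (local maximum); x = -3 (local minimum); x = 0 (local maximum); x = 5 (local minimum)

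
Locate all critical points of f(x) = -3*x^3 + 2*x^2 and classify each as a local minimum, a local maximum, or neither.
f'(x) = x*(4 - 9*x)

Solve f'(x) = 0:
  Factor: -9*x^2 + 4*x = -x*(9*x - 4) = 0.
  ⇒ x = 0, 4/9

f''(x) = 4 - 18*x
Second-derivative test at each critical point:
  f''(0) = 4 > 0 → local minimum
  f''(4/9) = -4 < 0 → local maximum

Critical points: x = 0 (local minimum); x = 4/9 (local maximum)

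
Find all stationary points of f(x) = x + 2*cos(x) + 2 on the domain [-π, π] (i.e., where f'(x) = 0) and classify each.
f'(x) = 1 - 2*sin(x)

Solve f'(x) = 0 on [-π, π]:
  f'(x) = 0 ⇔ sin(x) = 1/2, i.e. x = arcsin(1/2) + 2nπ or x = π − arcsin(1/2) + 2nπ; keep the solutions lying in [-π, π].
  ⇒ x = pi/6 ≈ 0.5236, 5*pi/6 ≈ 2.6180

f''(x) = -2*cos(x)
Second-derivative test at each critical point:
  f''(0.5236) = -1.7321 < 0 → local maximum
  f''(2.6180) = 1.7321 > 0 → local minimum

Critical points: x = pi/6 ≈ 0.5236 (local maximum); x = 5*pi/6 ≈ 2.6180 (local minimum)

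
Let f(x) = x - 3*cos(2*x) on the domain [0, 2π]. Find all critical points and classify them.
f'(x) = 6*sin(2*x) + 1

Solve f'(x) = 0 on [0, 2π]:
  f'(x) = 0 ⇔ sin(2*x) = -1/6, i.e. 2*x = arcsin(-1/6) + 2nπ or 2*x = π − arcsin(-1/6) + 2nπ; keep the solutions lying in [0, 2π].
  ⇒ x = asin(1/6)/2 + pi/2 ≈ 1.6545, pi - asin(1/6)/2 ≈ 3.0579, asin(1/6)/2 + 3*pi/2 ≈ 4.7961, -asin(1/6)/2 + 2*pi ≈ 6.1995

f''(x) = 12*cos(2*x)
Second-derivative test at each critical point:
  f''(1.6545) = -11.8322 < 0 → local maximum
  f''(3.0579) = 11.8322 > 0 → local minimum
  f''(4.7961) = -11.8322 < 0 → local maximum
  f''(6.1995) = 11.8322 > 0 → local minimum

Critical points: x = asin(1/6)/2 + pi/2 ≈ 1.6545 (local maximum); x = pi - asin(1/6)/2 ≈ 3.0579 (local minimum); x = asin(1/6)/2 + 3*pi/2 ≈ 4.7961 (local maximum); x = -asin(1/6)/2 + 2*pi ≈ 6.1995 (local minimum)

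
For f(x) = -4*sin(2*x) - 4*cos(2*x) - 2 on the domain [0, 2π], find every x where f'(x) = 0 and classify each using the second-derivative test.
f'(x) = -8*sqrt(2)*cos(2*x + pi/4)

Solve f'(x) = 0 on [0, 2π]:
  f'(x) = 0 ⇔ -4*cos(2*x) = -4*sin(2*x) ⇔ tan(2*x) = 1, i.e. 2*x = arctan(1) + nπ; keep the solutions lying in [0, 2π].
  ⇒ x = pi/8 ≈ 0.3927, 5*pi/8 ≈ 1.9635, 9*pi/8 ≈ 3.5343, 13*pi/8 ≈ 5.1051

f''(x) = 16*sqrt(2)*sin(2*x + pi/4)
Second-derivative test at each critical point:
  f''(0.3927) = 22.6274 > 0 → local minimum
  f''(1.9635) = -22.6274 < 0 → local maximum
  f''(3.5343) = 22.6274 > 0 → local minimum
  f''(5.1051) = -22.6274 < 0 → local maximum

Critical points: x = pi/8 ≈ 0.3927 (local minimum); x = 5*pi/8 ≈ 1.9635 (local maximum); x = 9*pi/8 ≈ 3.5343 (local minimum); x = 13*pi/8 ≈ 5.1051 (local maximum)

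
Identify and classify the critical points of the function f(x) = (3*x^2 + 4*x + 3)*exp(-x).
f'(x) = (-3*x^2 + 2*x + 1)*exp(-x)

Solve f'(x) = 0:
  f'(x) = (-3*x^2 + 2*x + 1)·exp(-x) and exp(-x) > 0 for every x, so f'(x) = 0 ⇔ -3*x^2 + 2*x + 1 = 0.
  Factor: -3*x^2 + 2*x + 1 = -(x - 1)*(3*x + 1) = 0.
  ⇒ x = -1/3, 1

f''(x) = (3*x^2 - 8*x + 1)*exp(-x)
Second-derivative test at each critical point:
  f''(-1/3) = 5.5824 > 0 → local minimum
  f''(1) = -1.4715 < 0 → local maximum

Critical points: x = -1/3 (local minimum); x = 1 (local maximum)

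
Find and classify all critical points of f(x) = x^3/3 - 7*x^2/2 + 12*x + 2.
f'(x) = x^2 - 7*x + 12

Solve f'(x) = 0:
  Factor: x^2 - 7*x + 12 = (x - 4)*(x - 3) = 0.
  ⇒ x = 3, 4

f''(x) = 2*x - 7
Second-derivative test at each critical point:
  f''(3) = -1 < 0 → local maximum
  f''(4) = 1 > 0 → local minimum

Critical points: x = 3 (local maximum); x = 4 (local minimum)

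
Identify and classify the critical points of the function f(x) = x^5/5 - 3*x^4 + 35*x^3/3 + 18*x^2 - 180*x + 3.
f'(x) = x^4 - 12*x^3 + 35*x^2 + 36*x - 180

Solve f'(x) = 0:
  Factor: x^4 - 12*x^3 + 35*x^2 + 36*x - 180 = (x - 6)*(x - 5)*(x - 3)*(x + 2) = 0.
  ⇒ x = -2, 3, 5, 6

f''(x) = 4*x^3 - 36*x^2 + 70*x + 36
Second-derivative test at each critical point:
  f''(-2) = -280 < 0 → local maximum
  f''(3) = 30 > 0 → local minimum
  f''(5) = -14 < 0 → local maximum
  f''(6) = 24 > 0 → local minimum

Critical points: x = -2 (local maximum); x = 3 (local minimum); x = 5 (local maximum); x = 6 (local minimum)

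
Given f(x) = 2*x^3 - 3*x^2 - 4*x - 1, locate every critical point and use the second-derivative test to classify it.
f'(x) = 6*x^2 - 6*x - 4

Solve f'(x) = 0:
  Factor: 6*x^2 - 6*x - 4 = 2*(3*x^2 - 3*x - 2); 3*x^2 - 3*x - 2 = 0 has no rational roots; quadratic formula: x = (3 ± √33)/6.
  ⇒ x = 1/2 - sqrt(33)/6 ≈ -0.4574, 1/2 + sqrt(33)/6 ≈ 1.4574

f''(x) = 12*x - 6
Second-derivative test at each critical point:
  f''(-0.4574) = -11.4891 < 0 → local maximum
  f''(1.4574) = 11.4891 > 0 → local minimum

Critical points: x = 1/2 - sqrt(33)/6 ≈ -0.4574 (local maximum); x = 1/2 + sqrt(33)/6 ≈ 1.4574 (local minimum)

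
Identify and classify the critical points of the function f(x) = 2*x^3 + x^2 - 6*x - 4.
f'(x) = 6*x^2 + 2*x - 6

Solve f'(x) = 0:
  Factor: 6*x^2 + 2*x - 6 = 2*(3*x^2 + x - 3); 3*x^2 + x - 3 = 0 has no rational roots; quadratic formula: x = (-1 ± √37)/6.
  ⇒ x = -sqrt(37)/6 - 1/6 ≈ -1.1805, -1/6 + sqrt(37)/6 ≈ 0.8471

f''(x) = 12*x + 2
Second-derivative test at each critical point:
  f''(-1.1805) = -12.1655 < 0 → local maximum
  f''(0.8471) = 12.1655 > 0 → local minimum

Critical points: x = -sqrt(37)/6 - 1/6 ≈ -1.1805 (local maximum); x = -1/6 + sqrt(37)/6 ≈ 0.8471 (local minimum)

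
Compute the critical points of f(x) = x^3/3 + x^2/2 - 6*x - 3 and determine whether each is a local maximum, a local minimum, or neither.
f'(x) = x^2 + x - 6

Solve f'(x) = 0:
  Factor: x^2 + x - 6 = (x - 2)*(x + 3) = 0.
  ⇒ x = -3, 2

f''(x) = 2*x + 1
Second-derivative test at each critical point:
  f''(-3) = -5 < 0 → local maximum
  f''(2) = 5 > 0 → local minimum

Critical points: x = -3 (local maximum); x = 2 (local minimum)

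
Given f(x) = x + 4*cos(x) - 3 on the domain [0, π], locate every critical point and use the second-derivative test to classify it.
f'(x) = 1 - 4*sin(x)

Solve f'(x) = 0 on [0, π]:
  f'(x) = 0 ⇔ sin(x) = 1/4, i.e. x = arcsin(1/4) + 2nπ or x = π − arcsin(1/4) + 2nπ; keep the solutions lying in [0, π].
  ⇒ x = asin(1/4) ≈ 0.2527, pi - asin(1/4) ≈ 2.8889

f''(x) = -4*cos(x)
Second-derivative test at each critical point:
  f''(0.2527) = -3.8730 < 0 → local maximum
  f''(2.8889) = 3.8730 > 0 → local minimum

Critical points: x = asin(1/4) ≈ 0.2527 (local maximum); x = pi - asin(1/4) ≈ 2.8889 (local minimum)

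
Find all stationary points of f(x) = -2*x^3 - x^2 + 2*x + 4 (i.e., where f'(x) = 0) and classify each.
f'(x) = -6*x^2 - 2*x + 2

Solve f'(x) = 0:
  Factor: -6*x^2 - 2*x + 2 = -2*(3*x^2 + x - 1); 3*x^2 + x - 1 = 0 has no rational roots; quadratic formula: x = (-1 ± √13)/6.
  ⇒ x = -sqrt(13)/6 - 1/6 ≈ -0.7676, -1/6 + sqrt(13)/6 ≈ 0.4343

f''(x) = -12*x - 2
Second-derivative test at each critical point:
  f''(-0.7676) = 7.2111 > 0 → local minimum
  f''(0.4343) = -7.2111 < 0 → local maximum

Critical points: x = -sqrt(13)/6 - 1/6 ≈ -0.7676 (local minimum); x = -1/6 + sqrt(13)/6 ≈ 0.4343 (local maximum)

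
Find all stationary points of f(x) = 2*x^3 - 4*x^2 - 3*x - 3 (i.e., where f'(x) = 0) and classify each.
f'(x) = 6*x^2 - 8*x - 3

Solve f'(x) = 0:
  6*x^2 - 8*x - 3 = 0 has no rational roots; quadratic formula: x = (8 ± √136)/12.
  ⇒ x = 2/3 - sqrt(34)/6 ≈ -0.3052, 2/3 + sqrt(34)/6 ≈ 1.6385

f''(x) = 12*x - 8
Second-derivative test at each critical point:
  f''(-0.3052) = -11.6619 < 0 → local maximum
  f''(1.6385) = 11.6619 > 0 → local minimum

Critical points: x = 2/3 - sqrt(34)/6 ≈ -0.3052 (local maximum); x = 2/3 + sqrt(34)/6 ≈ 1.6385 (local minimum)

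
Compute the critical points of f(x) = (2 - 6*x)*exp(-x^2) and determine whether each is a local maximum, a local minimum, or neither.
f'(x) = 2*(2*x*(3*x - 1) - 3)*exp(-x^2)

Solve f'(x) = 0:
  f'(x) = (12*x^2 - 4*x - 6)·exp(-x^2) and exp(-x^2) > 0 for every x, so f'(x) = 0 ⇔ 12*x^2 - 4*x - 6 = 0.
  Factor: 12*x^2 - 4*x - 6 = 2*(6*x^2 - 2*x - 3); 6*x^2 - 2*x - 3 = 0 has no rational roots; quadratic formula: x = (2 ± √76)/12.
  ⇒ x = 1/6 - sqrt(19)/6 ≈ -0.5598, 1/6 + sqrt(19)/6 ≈ 0.8931

f''(x) = 4*(2*x^2*(1 - 3*x) + 9*x - 1)*exp(-x^2)
Second-derivative test at each critical point:
  f''(-0.5598) = -12.7447 < 0 → local maximum
  f''(0.8931) = 7.8522 > 0 → local minimum

Critical points: x = 1/6 - sqrt(19)/6 ≈ -0.5598 (local maximum); x = 1/6 + sqrt(19)/6 ≈ 0.8931 (local minimum)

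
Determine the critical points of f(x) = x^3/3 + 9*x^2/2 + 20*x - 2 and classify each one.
f'(x) = x^2 + 9*x + 20

Solve f'(x) = 0:
  Factor: x^2 + 9*x + 20 = (x + 4)*(x + 5) = 0.
  ⇒ x = -5, -4

f''(x) = 2*x + 9
Second-derivative test at each critical point:
  f''(-5) = -1 < 0 → local maximum
  f''(-4) = 1 > 0 → local minimum

Critical points: x = -5 (local maximum); x = -4 (local minimum)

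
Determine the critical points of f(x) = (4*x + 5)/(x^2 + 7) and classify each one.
f'(x) = 2*(-2*x^2 - 5*x + 14)/(x^4 + 14*x^2 + 49)

Solve f'(x) = 0:
  f'(x) = -2*(2*x^2 + 5*x - 14)/(x^2 + 7)^2; the denominator is positive wherever f is defined, so f'(x) = 0 ⇔ -4*x^2 - 10*x + 28 = 0.
  Factor: -4*x^2 - 10*x + 28 = -2*(2*x^2 + 5*x - 14); 2*x^2 + 5*x - 14 = 0 has no rational roots; quadratic formula: x = (-5 ± √137)/4.
  ⇒ x = -sqrt(137)/4 - 5/4 ≈ -4.1762, -5/4 + sqrt(137)/4 ≈ 1.6762

f''(x) = 2*(4*x^2*(4*x + 5) - (12*x + 5)*(x^2 + 7))/(x^2 + 7)^3
Second-derivative test at each critical point:
  f''(-4.1762) = 0.0392 > 0 → local minimum
  f''(1.6762) = -0.2433 < 0 → local maximum

Critical points: x = -sqrt(137)/4 - 5/4 ≈ -4.1762 (local minimum); x = -5/4 + sqrt(137)/4 ≈ 1.6762 (local maximum)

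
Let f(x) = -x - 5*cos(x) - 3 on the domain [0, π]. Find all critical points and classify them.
f'(x) = 5*sin(x) - 1

Solve f'(x) = 0 on [0, π]:
  f'(x) = 0 ⇔ sin(x) = 1/5, i.e. x = arcsin(1/5) + 2nπ or x = π − arcsin(1/5) + 2nπ; keep the solutions lying in [0, π].
  ⇒ x = asin(1/5) ≈ 0.2014, pi - asin(1/5) ≈ 2.9402

f''(x) = 5*cos(x)
Second-derivative test at each critical point:
  f''(0.2014) = 4.8990 > 0 → local minimum
  f''(2.9402) = -4.8990 < 0 → local maximum

Critical points: x = asin(1/5) ≈ 0.2014 (local minimum); x = pi - asin(1/5) ≈ 2.9402 (local maximum)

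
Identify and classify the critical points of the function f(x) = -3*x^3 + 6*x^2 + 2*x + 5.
f'(x) = -9*x^2 + 12*x + 2

Solve f'(x) = 0:
  9*x^2 - 12*x - 2 = 0 has no rational roots; quadratic formula: x = (12 ± √216)/18.
  ⇒ x = 2/3 - sqrt(6)/3 ≈ -0.1498, 2/3 + sqrt(6)/3 ≈ 1.4832

f''(x) = 12 - 18*x
Second-derivative test at each critical point:
  f''(-0.1498) = 14.6969 > 0 → local minimum
  f''(1.4832) = -14.6969 < 0 → local maximum

Critical points: x = 2/3 - sqrt(6)/3 ≈ -0.1498 (local minimum); x = 2/3 + sqrt(6)/3 ≈ 1.4832 (local maximum)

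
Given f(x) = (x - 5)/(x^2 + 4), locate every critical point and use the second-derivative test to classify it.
f'(x) = (x^2 - 2*x*(x - 5) + 4)/(x^2 + 4)^2

Solve f'(x) = 0:
  f'(x) = -(x^2 - 10*x - 4)/(x^2 + 4)^2; the denominator is positive wherever f is defined, so f'(x) = 0 ⇔ -x^2 + 10*x + 4 = 0.
  x^2 - 10*x - 4 = 0 has no rational roots; quadratic formula: x = (10 ± √116)/2.
  ⇒ x = 5 - sqrt(29) ≈ -0.3852, 5 + sqrt(29) ≈ 10.3852

f''(x) = 2*(4*x^2*(x - 5) + (5 - 3*x)*(x^2 + 4))/(x^2 + 4)^3
Second-derivative test at each critical point:
  f''(-0.3852) = 0.6259 > 0 → local minimum
  f''(10.3852) = -0.0009 < 0 → local maximum

Critical points: x = 5 - sqrt(29) ≈ -0.3852 (local minimum); x = 5 + sqrt(29) ≈ 10.3852 (local maximum)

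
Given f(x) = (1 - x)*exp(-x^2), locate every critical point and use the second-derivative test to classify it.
f'(x) = (2*x*(x - 1) - 1)*exp(-x^2)

Solve f'(x) = 0:
  f'(x) = (2*x^2 - 2*x - 1)·exp(-x^2) and exp(-x^2) > 0 for every x, so f'(x) = 0 ⇔ 2*x^2 - 2*x - 1 = 0.
  2*x^2 - 2*x - 1 = 0 has no rational roots; quadratic formula: x = (2 ± √12)/4.
  ⇒ x = 1/2 - sqrt(3)/2 ≈ -0.3660, 1/2 + sqrt(3)/2 ≈ 1.3660

f''(x) = 2*(2*x^2*(1 - x) + 3*x - 1)*exp(-x^2)
Second-derivative test at each critical point:
  f''(-0.3660) = -3.0297 < 0 → local maximum
  f''(1.3660) = 0.5360 > 0 → local minimum

Critical points: x = 1/2 - sqrt(3)/2 ≈ -0.3660 (local maximum); x = 1/2 + sqrt(3)/2 ≈ 1.3660 (local minimum)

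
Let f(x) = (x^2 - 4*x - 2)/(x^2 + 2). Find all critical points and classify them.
f'(x) = 4*(x^2 + 2*x - 2)/(x^4 + 4*x^2 + 4)

Solve f'(x) = 0:
  f'(x) = 4*(x^2 + 2*x - 2)/(x^2 + 2)^2; the denominator is positive wherever f is defined, so f'(x) = 0 ⇔ 4*x^2 + 8*x - 8 = 0.
  Factor: 4*x^2 + 8*x - 8 = 4*(x^2 + 2*x - 2); x^2 + 2*x - 2 = 0 has no rational roots; quadratic formula: x = (-2 ± √12)/2.
  ⇒ x = -sqrt(3) - 1 ≈ -2.7321, -1 + sqrt(3) ≈ 0.7321

f''(x) = 8*(-x^3 - 3*x^2 + 6*x + 2)/(x^6 + 6*x^4 + 12*x^2 + 8)
Second-derivative test at each critical point:
  f''(-2.7321) = -0.1547 < 0 → local maximum
  f''(0.7321) = 2.1547 > 0 → local minimum

Critical points: x = -sqrt(3) - 1 ≈ -2.7321 (local maximum); x = -1 + sqrt(3) ≈ 0.7321 (local minimum)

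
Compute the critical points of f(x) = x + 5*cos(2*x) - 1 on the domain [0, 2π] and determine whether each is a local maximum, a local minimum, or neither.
f'(x) = 1 - 10*sin(2*x)

Solve f'(x) = 0 on [0, 2π]:
  f'(x) = 0 ⇔ sin(2*x) = 1/10, i.e. 2*x = arcsin(1/10) + 2nπ or 2*x = π − arcsin(1/10) + 2nπ; keep the solutions lying in [0, 2π].
  ⇒ x = asin(1/10)/2 ≈ 0.0501, -asin(1/10)/2 + pi/2 ≈ 1.5207, asin(1/10)/2 + pi ≈ 3.1917, -asin(1/10)/2 + 3*pi/2 ≈ 4.6623

f''(x) = -20*cos(2*x)
Second-derivative test at each critical point:
  f''(0.0501) = -19.8997 < 0 → local maximum
  f''(1.5207) = 19.8997 > 0 → local minimum
  f''(3.1917) = -19.8997 < 0 → local maximum
  f''(4.6623) = 19.8997 > 0 → local minimum

Critical points: x = asin(1/10)/2 ≈ 0.0501 (local maximum); x = -asin(1/10)/2 + pi/2 ≈ 1.5207 (local minimum); x = asin(1/10)/2 + pi ≈ 3.1917 (local maximum); x = -asin(1/10)/2 + 3*pi/2 ≈ 4.6623 (local minimum)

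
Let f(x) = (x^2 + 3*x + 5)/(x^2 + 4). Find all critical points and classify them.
f'(x) = (-3*x^2 - 2*x + 12)/(x^4 + 8*x^2 + 16)

Solve f'(x) = 0:
  f'(x) = -(3*x^2 + 2*x - 12)/(x^2 + 4)^2; the denominator is positive wherever f is defined, so f'(x) = 0 ⇔ -3*x^2 - 2*x + 12 = 0.
  3*x^2 + 2*x - 12 = 0 has no rational roots; quadratic formula: x = (-2 ± √148)/6.
  ⇒ x = -sqrt(37)/3 - 1/3 ≈ -2.3609, -1/3 + sqrt(37)/3 ≈ 1.6943

f''(x) = 2*(3*x^3 + 3*x^2 - 36*x - 4)/(x^6 + 12*x^4 + 48*x^2 + 64)
Second-derivative test at each critical point:
  f''(-2.3609) = 0.1327 > 0 → local minimum
  f''(1.6943) = -0.2577 < 0 → local maximum

Critical points: x = -sqrt(37)/3 - 1/3 ≈ -2.3609 (local minimum); x = -1/3 + sqrt(37)/3 ≈ 1.6943 (local maximum)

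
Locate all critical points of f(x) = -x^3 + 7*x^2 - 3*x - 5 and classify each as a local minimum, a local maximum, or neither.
f'(x) = -3*x^2 + 14*x - 3

Solve f'(x) = 0:
  3*x^2 - 14*x + 3 = 0 has no rational roots; quadratic formula: x = (14 ± √160)/6.
  ⇒ x = 7/3 - 2*sqrt(10)/3 ≈ 0.2251, 2*sqrt(10)/3 + 7/3 ≈ 4.4415

f''(x) = 14 - 6*x
Second-derivative test at each critical point:
  f''(0.2251) = 12.6491 > 0 → local minimum
  f''(4.4415) = -12.6491 < 0 → local maximum

Critical points: x = 7/3 - 2*sqrt(10)/3 ≈ 0.2251 (local minimum); x = 2*sqrt(10)/3 + 7/3 ≈ 4.4415 (local maximum)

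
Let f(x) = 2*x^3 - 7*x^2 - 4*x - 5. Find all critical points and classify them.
f'(x) = 6*x^2 - 14*x - 4

Solve f'(x) = 0:
  Factor: 6*x^2 - 14*x - 4 = 2*(3*x^2 - 7*x - 2); 3*x^2 - 7*x - 2 = 0 has no rational roots; quadratic formula: x = (7 ± √73)/6.
  ⇒ x = 7/6 - sqrt(73)/6 ≈ -0.2573, 7/6 + sqrt(73)/6 ≈ 2.5907

f''(x) = 12*x - 14
Second-derivative test at each critical point:
  f''(-0.2573) = -17.0880 < 0 → local maximum
  f''(2.5907) = 17.0880 > 0 → local minimum

Critical points: x = 7/6 - sqrt(73)/6 ≈ -0.2573 (local maximum); x = 7/6 + sqrt(73)/6 ≈ 2.5907 (local minimum)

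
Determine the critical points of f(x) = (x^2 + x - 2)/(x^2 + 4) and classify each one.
f'(x) = (-x^2 + 12*x + 4)/(x^4 + 8*x^2 + 16)

Solve f'(x) = 0:
  f'(x) = -(x^2 - 12*x - 4)/(x^2 + 4)^2; the denominator is positive wherever f is defined, so f'(x) = 0 ⇔ -x^2 + 12*x + 4 = 0.
  x^2 - 12*x - 4 = 0 has no rational roots; quadratic formula: x = (12 ± √160)/2.
  ⇒ x = 6 - 2*sqrt(10) ≈ -0.3246, 6 + 2*sqrt(10) ≈ 12.3246

f''(x) = 2*(x^3 - 18*x^2 - 12*x + 24)/(x^6 + 12*x^4 + 48*x^2 + 64)
Second-derivative test at each critical point:
  f''(-0.3246) = 0.7505 > 0 → local minimum
  f''(12.3246) = -0.0005 < 0 → local maximum

Critical points: x = 6 - 2*sqrt(10) ≈ -0.3246 (local minimum); x = 6 + 2*sqrt(10) ≈ 12.3246 (local maximum)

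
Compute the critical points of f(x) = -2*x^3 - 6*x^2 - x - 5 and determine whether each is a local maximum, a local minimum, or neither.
f'(x) = -6*x^2 - 12*x - 1

Solve f'(x) = 0:
  6*x^2 + 12*x + 1 = 0 has no rational roots; quadratic formula: x = (-12 ± √120)/12.
  ⇒ x = -1 - sqrt(30)/6 ≈ -1.9129, -1 + sqrt(30)/6 ≈ -0.0871

f''(x) = -12*x - 12
Second-derivative test at each critical point:
  f''(-1.9129) = 10.9545 > 0 → local minimum
  f''(-0.0871) = -10.9545 < 0 → local maximum

Critical points: x = -1 - sqrt(30)/6 ≈ -1.9129 (local minimum); x = -1 + sqrt(30)/6 ≈ -0.0871 (local maximum)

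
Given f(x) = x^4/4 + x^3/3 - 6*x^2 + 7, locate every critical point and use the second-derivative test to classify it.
f'(x) = x*(x^2 + x - 12)

Solve f'(x) = 0:
  Factor: x^3 + x^2 - 12*x = x*(x - 3)*(x + 4) = 0.
  ⇒ x = -4, 0, 3

f''(x) = 3*x^2 + 2*x - 12
Second-derivative test at each critical point:
  f''(-4) = 28 > 0 → local minimum
  f''(0) = -12 < 0 → local maximum
  f''(3) = 21 > 0 → local minimum

Critical points: x = -4 (local minimum); x = 0 (local maximum); x = 3 (local minimum)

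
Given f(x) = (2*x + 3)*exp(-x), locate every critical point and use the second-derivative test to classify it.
f'(x) = (-2*x - 1)*exp(-x)

Solve f'(x) = 0:
  f'(x) = (-2*x - 1)·exp(-x) and exp(-x) > 0 for every x, so f'(x) = 0 ⇔ -2*x - 1 = 0.
  -2*x - 1 = 0.
  ⇒ x = -1/2

f''(x) = (2*x - 1)*exp(-x)
Second-derivative test at each critical point:
  f''(-1/2) = -3.2974 < 0 → local maximum

Critical points: x = -1/2 (local maximum)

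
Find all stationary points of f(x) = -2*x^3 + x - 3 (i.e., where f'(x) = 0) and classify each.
f'(x) = 1 - 6*x^2

Solve f'(x) = 0:
  6*x^2 - 1 = 0 has no rational roots; quadratic formula: x = (0 ± √24)/12.
  ⇒ x = -sqrt(6)/6 ≈ -0.4082, sqrt(6)/6 ≈ 0.4082

f''(x) = -12*x
Second-derivative test at each critical point:
  f''(-0.4082) = 4.8990 > 0 → local minimum
  f''(0.4082) = -4.8990 < 0 → local maximum

Critical points: x = -sqrt(6)/6 ≈ -0.4082 (local minimum); x = sqrt(6)/6 ≈ 0.4082 (local maximum)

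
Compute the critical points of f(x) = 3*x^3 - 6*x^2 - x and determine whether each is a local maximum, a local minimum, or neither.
f'(x) = 9*x^2 - 12*x - 1

Solve f'(x) = 0:
  9*x^2 - 12*x - 1 = 0 has no rational roots; quadratic formula: x = (12 ± √180)/18.
  ⇒ x = 2/3 - sqrt(5)/3 ≈ -0.0787, 2/3 + sqrt(5)/3 ≈ 1.4120

f''(x) = 18*x - 12
Second-derivative test at each critical point:
  f''(-0.0787) = -13.4164 < 0 → local maximum
  f''(1.4120) = 13.4164 > 0 → local minimum

Critical points: x = 2/3 - sqrt(5)/3 ≈ -0.0787 (local maximum); x = 2/3 + sqrt(5)/3 ≈ 1.4120 (local minimum)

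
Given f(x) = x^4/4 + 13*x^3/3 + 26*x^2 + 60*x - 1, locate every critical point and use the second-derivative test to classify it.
f'(x) = x^3 + 13*x^2 + 52*x + 60

Solve f'(x) = 0:
  Factor: x^3 + 13*x^2 + 52*x + 60 = (x + 2)*(x + 5)*(x + 6) = 0.
  ⇒ x = -6, -5, -2

f''(x) = 3*x^2 + 26*x + 52
Second-derivative test at each critical point:
  f''(-6) = 4 > 0 → local minimum
  f''(-5) = -3 < 0 → local maximum
  f''(-2) = 12 > 0 → local minimum

Critical points: x = -6 (local minimum); x = -5 (local maximum); x = -2 (local minimum)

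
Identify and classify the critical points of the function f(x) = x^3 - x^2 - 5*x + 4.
f'(x) = 3*x^2 - 2*x - 5

Solve f'(x) = 0:
  Factor: 3*x^2 - 2*x - 5 = (x + 1)*(3*x - 5) = 0.
  ⇒ x = -1, 5/3

f''(x) = 6*x - 2
Second-derivative test at each critical point:
  f''(-1) = -8 < 0 → local maximum
  f''(5/3) = 8 > 0 → local minimum

Critical points: x = -1 (local maximum); x = 5/3 (local minimum)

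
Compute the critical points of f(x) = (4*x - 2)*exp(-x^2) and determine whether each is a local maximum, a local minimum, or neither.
f'(x) = 4*(-x*(2*x - 1) + 1)*exp(-x^2)

Solve f'(x) = 0:
  f'(x) = (-8*x^2 + 4*x + 4)·exp(-x^2) and exp(-x^2) > 0 for every x, so f'(x) = 0 ⇔ -8*x^2 + 4*x + 4 = 0.
  Factor: -8*x^2 + 4*x + 4 = -4*(x - 1)*(2*x + 1) = 0.
  ⇒ x = -1/2, 1

f''(x) = 4*(2*x^2*(2*x - 1) - 6*x + 1)*exp(-x^2)
Second-derivative test at each critical point:
  f''(-1/2) = 9.3456 > 0 → local minimum
  f''(1) = -4.4146 < 0 → local maximum

Critical points: x = -1/2 (local minimum); x = 1 (local maximum)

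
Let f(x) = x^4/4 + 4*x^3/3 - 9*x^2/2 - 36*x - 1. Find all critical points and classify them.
f'(x) = x^3 + 4*x^2 - 9*x - 36

Solve f'(x) = 0:
  Factor: x^3 + 4*x^2 - 9*x - 36 = (x - 3)*(x + 3)*(x + 4) = 0.
  ⇒ x = -4, -3, 3

f''(x) = 3*x^2 + 8*x - 9
Second-derivative test at each critical point:
  f''(-4) = 7 > 0 → local minimum
  f''(-3) = -6 < 0 → local maximum
  f''(3) = 42 > 0 → local minimum

Critical points: x = -4 (local minimum); x = -3 (local maximum); x = 3 (local minimum)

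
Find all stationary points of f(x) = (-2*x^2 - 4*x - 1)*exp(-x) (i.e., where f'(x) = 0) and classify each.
f'(x) = (2*x^2 - 3)*exp(-x)

Solve f'(x) = 0:
  f'(x) = (2*x^2 - 3)·exp(-x) and exp(-x) > 0 for every x, so f'(x) = 0 ⇔ 2*x^2 - 3 = 0.
  2*x^2 - 3 = 0 has no rational roots; quadratic formula: x = (0 ± √24)/4.
  ⇒ x = -sqrt(6)/2 ≈ -1.2247, sqrt(6)/2 ≈ 1.2247

f''(x) = (-2*x^2 + 4*x + 3)*exp(-x)
Second-derivative test at each critical point:
  f''(-1.2247) = -16.6727 < 0 → local maximum
  f''(1.2247) = 1.4395 > 0 → local minimum

Critical points: x = -sqrt(6)/2 ≈ -1.2247 (local maximum); x = sqrt(6)/2 ≈ 1.2247 (local minimum)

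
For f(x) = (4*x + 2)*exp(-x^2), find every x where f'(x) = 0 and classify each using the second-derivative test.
f'(x) = 4*(-x*(2*x + 1) + 1)*exp(-x^2)

Solve f'(x) = 0:
  f'(x) = (-8*x^2 - 4*x + 4)·exp(-x^2) and exp(-x^2) > 0 for every x, so f'(x) = 0 ⇔ -8*x^2 - 4*x + 4 = 0.
  Factor: -8*x^2 - 4*x + 4 = -4*(x + 1)*(2*x - 1) = 0.
  ⇒ x = -1, 1/2

f''(x) = 4*(2*x^2*(2*x + 1) - 6*x - 1)*exp(-x^2)
Second-derivative test at each critical point:
  f''(-1) = 4.4146 > 0 → local minimum
  f''(1/2) = -9.3456 < 0 → local maximum

Critical points: x = -1 (local minimum); x = 1/2 (local maximum)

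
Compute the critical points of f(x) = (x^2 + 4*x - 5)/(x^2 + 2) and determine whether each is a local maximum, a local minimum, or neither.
f'(x) = 2*(-2*x^2 + 7*x + 4)/(x^4 + 4*x^2 + 4)

Solve f'(x) = 0:
  f'(x) = -2*(x - 4)*(2*x + 1)/(x^2 + 2)^2; the denominator is positive wherever f is defined, so f'(x) = 0 ⇔ -4*x^2 + 14*x + 8 = 0.
  Factor: -4*x^2 + 14*x + 8 = -2*(x - 4)*(2*x + 1) = 0.
  ⇒ x = -1/2, 4

f''(x) = 2*(4*x^3 - 21*x^2 - 24*x + 14)/(x^6 + 6*x^4 + 12*x^2 + 8)
Second-derivative test at each critical point:
  f''(-1/2) = 32/9 > 0 → local minimum
  f''(4) = -1/18 < 0 → local maximum

Critical points: x = -1/2 (local minimum); x = 4 (local maximum)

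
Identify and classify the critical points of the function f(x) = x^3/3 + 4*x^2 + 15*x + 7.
f'(x) = x^2 + 8*x + 15

Solve f'(x) = 0:
  Factor: x^2 + 8*x + 15 = (x + 3)*(x + 5) = 0.
  ⇒ x = -5, -3

f''(x) = 2*x + 8
Second-derivative test at each critical point:
  f''(-5) = -2 < 0 → local maximum
  f''(-3) = 2 > 0 → local minimum

Critical points: x = -5 (local maximum); x = -3 (local minimum)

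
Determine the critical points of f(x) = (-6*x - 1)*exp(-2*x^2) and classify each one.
f'(x) = 2*(2*x*(6*x + 1) - 3)*exp(-2*x^2)

Solve f'(x) = 0:
  f'(x) = (24*x^2 + 4*x - 6)·exp(-2*x^2) and exp(-2*x^2) > 0 for every x, so f'(x) = 0 ⇔ 24*x^2 + 4*x - 6 = 0.
  Factor: 24*x^2 + 4*x - 6 = 2*(12*x^2 + 2*x - 3); 12*x^2 + 2*x - 3 = 0 has no rational roots; quadratic formula: x = (-2 ± √148)/24.
  ⇒ x = -sqrt(37)/12 - 1/12 ≈ -0.5902, -1/12 + sqrt(37)/12 ≈ 0.4236

f''(x) = 4*(-24*x^3 - 4*x^2 + 18*x + 1)*exp(-2*x^2)
Second-derivative test at each critical point:
  f''(-0.5902) = -12.1219 < 0 → local maximum
  f''(0.4236) = 16.9954 > 0 → local minimum

Critical points: x = -sqrt(37)/12 - 1/12 ≈ -0.5902 (local maximum); x = -1/12 + sqrt(37)/12 ≈ 0.4236 (local minimum)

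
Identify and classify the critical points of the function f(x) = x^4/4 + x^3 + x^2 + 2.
f'(x) = x*(x^2 + 3*x + 2)

Solve f'(x) = 0:
  Factor: x^3 + 3*x^2 + 2*x = x*(x + 1)*(x + 2) = 0.
  ⇒ x = -2, -1, 0

f''(x) = 3*x^2 + 6*x + 2
Second-derivative test at each critical point:
  f''(-2) = 2 > 0 → local minimum
  f''(-1) = -1 < 0 → local maximum
  f''(0) = 2 > 0 → local minimum

Critical points: x = -2 (local minimum); x = -1 (local maximum); x = 0 (local minimum)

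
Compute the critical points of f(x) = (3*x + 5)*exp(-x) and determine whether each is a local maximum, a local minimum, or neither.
f'(x) = (-3*x - 2)*exp(-x)

Solve f'(x) = 0:
  f'(x) = (-3*x - 2)·exp(-x) and exp(-x) > 0 for every x, so f'(x) = 0 ⇔ -3*x - 2 = 0.
  -3*x - 2 = 0.
  ⇒ x = -2/3

f''(x) = (3*x - 1)*exp(-x)
Second-derivative test at each critical point:
  f''(-2/3) = -5.8432 < 0 → local maximum

Critical points: x = -2/3 (local maximum)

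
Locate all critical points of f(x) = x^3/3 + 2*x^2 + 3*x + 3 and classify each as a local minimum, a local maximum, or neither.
f'(x) = x^2 + 4*x + 3

Solve f'(x) = 0:
  Factor: x^2 + 4*x + 3 = (x + 1)*(x + 3) = 0.
  ⇒ x = -3, -1

f''(x) = 2*x + 4
Second-derivative test at each critical point:
  f''(-3) = -2 < 0 → local maximum
  f''(-1) = 2 > 0 → local minimum

Critical points: x = -3 (local maximum); x = -1 (local minimum)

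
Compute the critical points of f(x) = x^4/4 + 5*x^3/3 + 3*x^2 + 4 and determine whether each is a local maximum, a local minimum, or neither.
f'(x) = x*(x^2 + 5*x + 6)

Solve f'(x) = 0:
  Factor: x^3 + 5*x^2 + 6*x = x*(x + 2)*(x + 3) = 0.
  ⇒ x = -3, -2, 0

f''(x) = 3*x^2 + 10*x + 6
Second-derivative test at each critical point:
  f''(-3) = 3 > 0 → local minimum
  f''(-2) = -2 < 0 → local maximum
  f''(0) = 6 > 0 → local minimum

Critical points: x = -3 (local minimum); x = -2 (local maximum); x = 0 (local minimum)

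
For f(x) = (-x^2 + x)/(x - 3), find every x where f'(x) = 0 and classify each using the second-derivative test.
f'(x) = (-x^2 + 6*x - 3)/(x^2 - 6*x + 9)

Solve f'(x) = 0:
  f'(x) = -(x^2 - 6*x + 3)/(x - 3)^2; the denominator is positive wherever f is defined, so f'(x) = 0 ⇔ -x^2 + 6*x - 3 = 0.
  x^2 - 6*x + 3 = 0 has no rational roots; quadratic formula: x = (6 ± √24)/2.
  ⇒ x = 3 - sqrt(6) ≈ 0.5505, sqrt(6) + 3 ≈ 5.4495

f''(x) = -12/(x^3 - 9*x^2 + 27*x - 27)
Second-derivative test at each critical point:
  f''(0.5505) = 0.8165 > 0 → local minimum
  f''(5.4495) = -0.8165 < 0 → local maximum

Critical points: x = 3 - sqrt(6) ≈ 0.5505 (local minimum); x = sqrt(6) + 3 ≈ 5.4495 (local maximum)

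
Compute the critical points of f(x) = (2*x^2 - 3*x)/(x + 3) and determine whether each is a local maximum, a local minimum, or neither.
f'(x) = (2*x^2 + 12*x - 9)/(x^2 + 6*x + 9)

Solve f'(x) = 0:
  f'(x) = (2*x^2 + 12*x - 9)/(x + 3)^2; the denominator is positive wherever f is defined, so f'(x) = 0 ⇔ 2*x^2 + 12*x - 9 = 0.
  2*x^2 + 12*x - 9 = 0 has no rational roots; quadratic formula: x = (-12 ± √216)/4.
  ⇒ x = -3*sqrt(6)/2 - 3 ≈ -6.6742, -3 + 3*sqrt(6)/2 ≈ 0.6742

f''(x) = 54/(x^3 + 9*x^2 + 27*x + 27)
Second-derivative test at each critical point:
  f''(-6.6742) = -1.0887 < 0 → local maximum
  f''(0.6742) = 1.0887 > 0 → local minimum

Critical points: x = -3*sqrt(6)/2 - 3 ≈ -6.6742 (local maximum); x = -3 + 3*sqrt(6)/2 ≈ 0.6742 (local minimum)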